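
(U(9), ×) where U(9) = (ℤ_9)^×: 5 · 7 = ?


Operation: multiplication mod 9
5 · 7 = (a × b) mod 9 with a = 5, b = 7

5 · 7 = 8


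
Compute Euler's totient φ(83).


Factor n: 83 = 83
φ(n) = n · ∏(1 - 1/p) over distinct primes p | n
φ(83) = 83 · (1 - 1/83) = 82

φ(83) = 82


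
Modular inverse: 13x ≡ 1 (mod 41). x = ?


Use the extended Euclidean algorithm to write 1 = 13·s + 41·t; then s mod 41 is the inverse.
Euclidean algorithm:
  13 = 0·41 + 13
  41 = 3·13 + 2
  13 = 6·2 + 1
  2 = 2·1 + 0
gcd(13,41) = 1
Back-substitution gives: 13·(19) + 41·(-6) = 1
So 13⁻¹ ≡ 19 ≡ 19 (mod 41)
Check: 13 × 19 = 247 ≡ 1 (mod 41) ✓

13⁻¹ ≡ 19 (mod 41)


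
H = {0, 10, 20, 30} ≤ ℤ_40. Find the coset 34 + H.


34 + H = {34 + h (mod 40) : h ∈ H}
34+0=34, 34+10=4, 34+20=14, 34+30=24
34 + H = {4, 14, 24, 34} = 4 + H

34 + H = {4, 14, 24, 34}


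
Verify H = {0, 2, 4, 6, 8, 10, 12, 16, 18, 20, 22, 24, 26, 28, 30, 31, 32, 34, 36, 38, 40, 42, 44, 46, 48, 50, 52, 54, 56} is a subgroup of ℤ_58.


Subgroup test for H = {0, 2, 4, 6, 8, 10, 12, 16, 18, 20, 22, 24, 26, 28, 30, 31, 32, 34, 36, 38, 40, 42, 44, 46, 48, 50, 52, 54, 56} in (ℤ_58, +):
(1) 0 ∈ H? Yes
(2) Closure: for all a,b ∈ H, (a+b) mod 58 ∈ H? No  [counterexample: 2 + 12 = 14 ∉ H]
(3) Inverses: for all a ∈ H, -a mod 58 ∈ H? No

No, H is not a subgroup of ℤ_58


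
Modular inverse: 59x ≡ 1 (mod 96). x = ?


Use the extended Euclidean algorithm to write 1 = 59·s + 96·t; then s mod 96 is the inverse.
Euclidean algorithm:
  59 = 0·96 + 59
  96 = 1·59 + 37
  59 = 1·37 + 22
  37 = 1·22 + 15
  22 = 1·15 + 7
  15 = 2·7 + 1
  7 = 7·1 + 0
gcd(59,96) = 1
Back-substitution gives: 59·(-13) + 96·(8) = 1
So 59⁻¹ ≡ -13 ≡ 83 (mod 96)
Check: 59 × 83 = 4897 ≡ 1 (mod 96) ✓

59⁻¹ ≡ 83 (mod 96)


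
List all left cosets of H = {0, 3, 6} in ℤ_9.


H = {0, 3, 6}, |H| = 3
Number of cosets = |G|/|H| = 9/3 = 3
0 + H = {0, 3, 6}
1 + H = {1, 4, 7}
2 + H = {2, 5, 8}

Cosets: 0+H={0,3,6}; 1+H={1,4,7}; 2+H={2,5,8}


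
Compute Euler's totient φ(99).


Factor n: 99 = 3^2 × 11
φ(n) = n · ∏(1 - 1/p) over distinct primes p | n
φ(99) = 99 · (1 - 1/3) · (1 - 1/11) = 60

φ(99) = 60


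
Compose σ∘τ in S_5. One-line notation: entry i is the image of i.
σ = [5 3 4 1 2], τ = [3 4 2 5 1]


σ∘τ: apply τ first, then σ
1 →τ 3 →σ 4
2 →τ 4 →σ 1
3 →τ 2 →σ 3
4 →τ 5 →σ 2
5 →τ 1 →σ 5

σ∘τ = [4 1 3 2 5]


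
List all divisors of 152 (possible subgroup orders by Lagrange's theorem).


Lagrange's theorem: |H| divides |G|
|G| = 152
Divisors of 152: 1, 2, 4, 8, 19, 38, 76, 152

Possible subgroup orders: {1, 2, 4, 8, 19, 38, 76, 152}


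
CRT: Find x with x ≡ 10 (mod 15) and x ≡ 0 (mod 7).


m₁ = 15, m₂ = 7, gcd = 1, so CRT applies. M = m₁·m₂ = 105
Let M₁ = M/m₁ = 7, M₂ = M/m₂ = 15
Find y₁ ≡ M₁⁻¹ (mod m₁): 7⁻¹ ≡ 13 (mod 15)
Find y₂ ≡ M₂⁻¹ (mod m₂): 15⁻¹ ≡ 1 (mod 7)
x = a₁·M₁·y₁ + a₂·M₂·y₂ = 10·7·13 + 0·15·1 = 910
Reduce mod 105: x ≡ 70
Check: 70 mod 15 = 10 ✓, 70 mod 7 = 0 ✓

x ≡ 70 (mod 105)


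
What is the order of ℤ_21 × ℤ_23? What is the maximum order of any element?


|ℤ_21 × ℤ_23| = 21 × 23 = 483
Max element order = lcm(21,23) = 483
Cyclic? Yes (gcd=1)

|ℤ_21×ℤ_23| = 483, max element order = 483


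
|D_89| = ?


|D_n| = 2n (n rotations and n reflections)
|D_89| = 2×89 = 178

|D_89| = 178


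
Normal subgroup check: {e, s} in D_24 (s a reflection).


H = {e, s} in D_24 (s a reflection)
r·s·r⁻¹ = sr⁻² ≠ s for n ≥ 3, so {e, s} is not closed under conjugation

No, not a normal subgroup


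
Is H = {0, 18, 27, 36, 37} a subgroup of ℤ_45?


Subgroup test for H = {0, 18, 27, 36, 37} in (ℤ_45, +):
(1) 0 ∈ H? Yes
(2) Closure: for all a,b ∈ H, (a+b) mod 45 ∈ H? No  [counterexample: 18 + 36 = 9 ∉ H]
(3) Inverses: for all a ∈ H, -a mod 45 ∈ H? No

No, H is not a subgroup of ℤ_45


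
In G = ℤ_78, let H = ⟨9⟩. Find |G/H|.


|⟨9⟩| = n / gcd(9, 78) = 78 / 3 = 26
H is normal (ℤ_78 is abelian).
|G/H| = |G| / |H| = 78 / 26 = 3

|G/H| = 3


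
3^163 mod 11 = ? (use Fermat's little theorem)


Fermat's little theorem: if p is prime and gcd(a,p)=1, then a^(p-1) ≡ 1 (mod p)
p = 11 is prime, gcd(3,11) = 1
Reduce exponent: 163 mod 10 = 3
So 3^163 ≡ 3^3 (mod 11)
3^3 mod 11 = 5

3^163 ≡ 5 (mod 11)


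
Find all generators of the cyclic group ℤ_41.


g generates ℤ_n iff gcd(g,n) = 1
Prime factors of 41: 41
Generators are g ∈ {1,...,40} not divisible by any of these primes.
Generators: {1, 2, 3, 4, 5, 6, 7, 8, 9, 10, 11, 12, 13, 14, 15, 16, 17, 18, 19, 20, 21, 22, 23, 24, 25, 26, 27, 28, 29, 30, 31, 32, 33, 34, 35, 36, 37, 38, 39, 40}
Number of generators = φ(41) = 40

Generators of ℤ_41 = {1, 2, 3, 4, 5, 6, 7, 8, 9, 10, 11, 12, 13, 14, 15, 16, 17, 18, 19, 20, 21, 22, 23, 24, 25, 26, 27, 28, 29, 30, 31, 32, 33, 34, 35, 36, 37, 38, 39, 40}


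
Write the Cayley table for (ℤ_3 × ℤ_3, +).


Elements: {(0,0), (0,1), (0,2), (1,0), (1,1), (1,2), (2,0), (2,1), (2,2)}
Operation: componentwise addition mod (3, 3)
Entry (a, b) = ((a₁+b₁) mod 3, (a₂+b₂) mod 3)

Cayley table:
      | (0,0) | (0,1) | (0,2) | (1,0) | (1,1) | (1,2) | (2,0) | (2,1) | (2,2)
(0,0) | (0,0) | (0,1) | (0,2) | (1,0) | (1,1) | (1,2) | (2,0) | (2,1) | (2,2)
(0,1) | (0,1) | (0,2) | (0,0) | (1,1) | (1,2) | (1,0) | (2,1) | (2,2) | (2,0)
(0,2) | (0,2) | (0,0) | (0,1) | (1,2) | (1,0) | (1,1) | (2,2) | (2,0) | (2,1)
(1,0) | (1,0) | (1,1) | (1,2) | (2,0) | (2,1) | (2,2) | (0,0) | (0,1) | (0,2)
(1,1) | (1,1) | (1,2) | (1,0) | (2,1) | (2,2) | (2,0) | (0,1) | (0,2) | (0,0)
(1,2) | (1,2) | (1,0) | (1,1) | (2,2) | (2,0) | (2,1) | (0,2) | (0,0) | (0,1)
(2,0) | (2,0) | (2,1) | (2,2) | (0,0) | (0,1) | (0,2) | (1,0) | (1,1) | (1,2)
(2,1) | (2,1) | (2,2) | (2,0) | (0,1) | (0,2) | (0,0) | (1,1) | (1,2) | (1,0)
(2,2) | (2,2) | (2,0) | (2,1) | (0,2) | (0,0) | (0,1) | (1,2) | (1,0) | (1,1)


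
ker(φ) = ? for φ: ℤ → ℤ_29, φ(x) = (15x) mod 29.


Kernel = preimage of identity
ker(φ) = {x ∈ ℤ : 15x ≡ 0 (mod 29)}. gcd(15,29) = 1, so 15x ≡ 0 (mod 29) ⟺ x ≡ 0 (mod 29/1 = 29). Hence ker(φ) = 29ℤ

ker(φ) = 29ℤ


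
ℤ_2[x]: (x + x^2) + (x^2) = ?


Add coefficients mod 2:
x^0: 0 + 0 = 0 (mod 2)
x^1: 1 + 0 = 1 (mod 2)
x^2: 1 + 1 = 0 (mod 2)
Result: x

f + g = x


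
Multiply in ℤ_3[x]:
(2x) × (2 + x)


Expand and collect like terms; reduce coefficients mod 3:
x^0: 0·2 = 0 ≡ 0 (mod 3)
x^1: 0·1 + 2·2 = 4 ≡ 1 (mod 3)
x^2: 2·1 = 2 ≡ 2 (mod 3)
Result: x + 2x^2

f · g = x + 2x^2


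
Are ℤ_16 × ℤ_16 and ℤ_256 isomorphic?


Comparing ℤ_16 × ℤ_16 and ℤ_256:
gcd(16,16) = 16 ≠ 1. Max element order in ℤ_16×ℤ_16 is lcm(16,16) = 16 < 256, so it has no element of order 256

No, ℤ_16 × ℤ_16 ≇ ℤ_256


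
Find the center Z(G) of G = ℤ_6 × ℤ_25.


Z(G) = {g ∈ G | gx = xg for all x ∈ G}
Direct product of abelian groups is abelian, so Z(G) = G

Z(ℤ_6 × ℤ_25) = ℤ_6 × ℤ_25


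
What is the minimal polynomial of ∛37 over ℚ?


∛37 satisfies x³ - 37 = 0, irreducible over ℚ (no rational root; 37 is not a perfect cube)

Minimal polynomial: x³ - 37


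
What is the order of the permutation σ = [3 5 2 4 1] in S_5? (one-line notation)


Cycle decomposition: (1 3 2 5)
Cycle lengths: 4
Order = lcm(4) = 4

ord(σ) = 4


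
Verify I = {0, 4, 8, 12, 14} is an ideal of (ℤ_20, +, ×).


Check ideal conditions for I = {0, 4, 8, 12, 14} in ℤ_20:
(1) I is an additive subgroup? No
(2) For r ∈ ℤ_20 and a ∈ I: r·a ∈ I? No  [counterexample: r=2, a=8, r·a mod 20 = 16 ∉ I]

No, I is not an ideal of ℤ_20


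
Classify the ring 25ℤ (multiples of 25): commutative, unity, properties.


25ℤ is a commutative ring under +,× but has no multiplicative identity (1 ∉ 25ℤ); it has no zero divisors, but without unity it is not an integral domain
Commutative: Yes
Integral domain: No
Has unity: No

25ℤ (multiples of 25): Commutative=Yes, Unity=No


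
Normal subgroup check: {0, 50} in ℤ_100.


H = {0, 50} in ℤ_100
ℤ_100 is abelian; every subgroup of an abelian group is normal

Yes, normal subgroup


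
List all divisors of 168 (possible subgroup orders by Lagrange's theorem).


Lagrange's theorem: |H| divides |G|
|G| = 168
Divisors of 168: 1, 2, 3, 4, 6, 7, 8, 12, 14, 21, 24, 28, 42, 56, 84, 168

Possible subgroup orders: {1, 2, 3, 4, 6, 7, 8, 12, 14, 21, 24, 28, 42, 56, 84, 168}


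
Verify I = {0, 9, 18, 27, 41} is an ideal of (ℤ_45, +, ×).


Check ideal conditions for I = {0, 9, 18, 27, 41} in ℤ_45:
(1) I is an additive subgroup? No
(2) For r ∈ ℤ_45 and a ∈ I: r·a ∈ I? No  [counterexample: r=2, a=18, r·a mod 45 = 36 ∉ I]

No, I is not an ideal of ℤ_45


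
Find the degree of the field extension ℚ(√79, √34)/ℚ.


[ℚ(√79,√34):ℚ] = [ℚ(√79,√34):ℚ(√79)]·[ℚ(√79):ℚ] = 2·2 = 4

[ℚ(√79, √34)/ℚ] = 4


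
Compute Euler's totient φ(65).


Factor n: 65 = 5 × 13
φ(n) = n · ∏(1 - 1/p) over distinct primes p | n
φ(65) = 65 · (1 - 1/5) · (1 - 1/13) = 48

φ(65) = 48


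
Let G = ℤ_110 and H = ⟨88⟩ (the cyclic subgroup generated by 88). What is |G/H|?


|⟨88⟩| = n / gcd(88, 110) = 110 / 22 = 5
H is normal (ℤ_110 is abelian).
|G/H| = |G| / |H| = 110 / 5 = 22

|G/H| = 22


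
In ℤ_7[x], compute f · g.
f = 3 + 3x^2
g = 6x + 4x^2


Expand and collect like terms; reduce coefficients mod 7:
x^0: 3·0 = 0 ≡ 0 (mod 7)
x^1: 3·6 + 0·0 = 18 ≡ 4 (mod 7)
x^2: 3·4 + 0·6 + 3·0 = 12 ≡ 5 (mod 7)
x^3: 0·4 + 3·6 = 18 ≡ 4 (mod 7)
x^4: 3·4 = 12 ≡ 5 (mod 7)
Result: 4x + 5x^2 + 4x^3 + 5x^4

f · g = 4x + 5x^2 + 4x^3 + 5x^4


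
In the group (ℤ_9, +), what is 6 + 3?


Operation: addition mod 9
6 + 3 = (a + b) mod 9 with a = 6, b = 3

6 + 3 = 0


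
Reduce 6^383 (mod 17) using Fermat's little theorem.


Fermat's little theorem: if p is prime and gcd(a,p)=1, then a^(p-1) ≡ 1 (mod p)
p = 17 is prime, gcd(6,17) = 1
Reduce exponent: 383 mod 16 = 15
So 6^383 ≡ 6^15 (mod 17)
6^15 mod 17 = 3

6^383 ≡ 3 (mod 17)


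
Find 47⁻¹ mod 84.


Use the extended Euclidean algorithm to write 1 = 47·s + 84·t; then s mod 84 is the inverse.
Euclidean algorithm:
  47 = 0·84 + 47
  84 = 1·47 + 37
  47 = 1·37 + 10
  37 = 3·10 + 7
  10 = 1·7 + 3
  7 = 2·3 + 1
  3 = 3·1 + 0
gcd(47,84) = 1
Back-substitution gives: 47·(-25) + 84·(14) = 1
So 47⁻¹ ≡ -25 ≡ 59 (mod 84)
Check: 47 × 59 = 2773 ≡ 1 (mod 84) ✓

47⁻¹ ≡ 59 (mod 84)


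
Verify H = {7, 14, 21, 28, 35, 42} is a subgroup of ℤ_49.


Subgroup test for H = {7, 14, 21, 28, 35, 42} in (ℤ_49, +):
(1) 0 ∈ H? No
(2) Closure: for all a,b ∈ H, (a+b) mod 49 ∈ H? No  [counterexample: 7 + 42 = 0 ∉ H]
(3) Inverses: for all a ∈ H, -a mod 49 ∈ H? Yes

No, H is not a subgroup of ℤ_49


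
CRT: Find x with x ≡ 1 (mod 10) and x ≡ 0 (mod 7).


m₁ = 10, m₂ = 7, gcd = 1, so CRT applies. M = m₁·m₂ = 70
Let M₁ = M/m₁ = 7, M₂ = M/m₂ = 10
Find y₁ ≡ M₁⁻¹ (mod m₁): 7⁻¹ ≡ 3 (mod 10)
Find y₂ ≡ M₂⁻¹ (mod m₂): 10⁻¹ ≡ 5 (mod 7)
x = a₁·M₁·y₁ + a₂·M₂·y₂ = 1·7·3 + 0·10·5 = 21
Reduce mod 70: x ≡ 21
Check: 21 mod 10 = 1 ✓, 21 mod 7 = 0 ✓

x ≡ 21 (mod 70)


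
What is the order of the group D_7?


|D_n| = 2n (n rotations and n reflections)
|D_7| = 2×7 = 14

|D_7| = 14


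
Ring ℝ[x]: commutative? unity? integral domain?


Polynomial ring over ℝ (an integral domain) is a commutative integral domain with unity 1
Commutative: Yes
Integral domain: Yes
Has unity: Yes

ℝ[x]: Commutative=Yes, Unity=Yes


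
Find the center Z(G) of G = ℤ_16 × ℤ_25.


Z(G) = {g ∈ G | gx = xg for all x ∈ G}
Direct product of abelian groups is abelian, so Z(G) = G

Z(ℤ_16 × ℤ_25) = ℤ_16 × ℤ_25


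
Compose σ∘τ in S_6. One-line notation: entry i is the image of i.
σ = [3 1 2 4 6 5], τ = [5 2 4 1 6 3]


σ∘τ: apply τ first, then σ
1 →τ 5 →σ 6
2 →τ 2 →σ 1
3 →τ 4 →σ 4
4 →τ 1 →σ 3
5 →τ 6 →σ 5
6 →τ 3 →σ 2

σ∘τ = [6 1 4 3 5 2]


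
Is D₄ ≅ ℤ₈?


Comparing D₄ and ℤ₈:
D₄ is non-abelian, ℤ₈ is abelian

No, D₄ ≇ ℤ₈


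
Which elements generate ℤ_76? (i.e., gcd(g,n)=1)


g generates ℤ_n iff gcd(g,n) = 1
Prime factors of 76: 2, 19
Generators are g ∈ {1,...,75} not divisible by any of these primes.
Generators: {1, 3, 5, 7, 9, 11, 13, 15, 17, 21, 23, 25, 27, 29, 31, 33, 35, 37, 39, 41, 43, 45, 47, 49, 51, 53, 55, 59, 61, 63, 65, 67, 69, 71, 73, 75}
Number of generators = φ(76) = 36

Generators of ℤ_76 = {1, 3, 5, 7, 9, 11, 13, 15, 17, 21, 23, 25, 27, 29, 31, 33, 35, 37, 39, 41, 43, 45, 47, 49, 51, 53, 55, 59, 61, 63, 65, 67, 69, 71, 73, 75}


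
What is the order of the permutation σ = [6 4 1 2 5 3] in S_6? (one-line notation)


Cycle decomposition: (1 6 3) (2 4)
Cycle lengths: 3, 2
Order = lcm(3, 2) = 6

ord(σ) = 6


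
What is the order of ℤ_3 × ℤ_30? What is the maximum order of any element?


|ℤ_3 × ℤ_30| = 3 × 30 = 90
Max element order = lcm(3,30) = 30
Cyclic? No (gcd=3)

|ℤ_3×ℤ_30| = 90, max element order = 30


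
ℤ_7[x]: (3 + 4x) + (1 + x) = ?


Add coefficients mod 7:
x^0: 3 + 1 = 4 (mod 7)
x^1: 4 + 1 = 5 (mod 7)
Result: 4 + 5x

f + g = 4 + 5x


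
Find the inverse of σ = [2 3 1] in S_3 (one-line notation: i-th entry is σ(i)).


To find σ⁻¹, swap domain and range:
σ(1) = 2 → σ⁻¹(2) = 1
σ(2) = 3 → σ⁻¹(3) = 2
σ(3) = 1 → σ⁻¹(1) = 3

σ⁻¹ = [3 1 2]


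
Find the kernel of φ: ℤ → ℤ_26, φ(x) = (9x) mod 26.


Kernel = preimage of identity
ker(φ) = {x ∈ ℤ : 9x ≡ 0 (mod 26)}. gcd(9,26) = 1, so 9x ≡ 0 (mod 26) ⟺ x ≡ 0 (mod 26/1 = 26). Hence ker(φ) = 26ℤ

ker(φ) = 26ℤ


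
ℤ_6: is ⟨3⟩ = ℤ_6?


g generates ℤ_n iff gcd(g, n) = 1
gcd(3, 6) = 3
Since gcd = 3 ≠ 1, ⟨3⟩ has order 2 < 6, so 3 is not a generator.

No, 3 does not generate ℤ_6


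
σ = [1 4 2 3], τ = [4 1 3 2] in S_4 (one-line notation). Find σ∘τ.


σ∘τ: apply τ first, then σ
1 →τ 4 →σ 3
2 →τ 1 →σ 1
3 →τ 3 →σ 2
4 →τ 2 →σ 4

σ∘τ = [3 1 2 4]


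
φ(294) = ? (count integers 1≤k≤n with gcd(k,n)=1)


Factor n: 294 = 2 × 3 × 7^2
φ(n) = n · ∏(1 - 1/p) over distinct primes p | n
φ(294) = 294 · (1 - 1/2) · (1 - 1/3) · (1 - 1/7) = 84

φ(294) = 84


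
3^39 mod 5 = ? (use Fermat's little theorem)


Fermat's little theorem: if p is prime and gcd(a,p)=1, then a^(p-1) ≡ 1 (mod p)
p = 5 is prime, gcd(3,5) = 1
Reduce exponent: 39 mod 4 = 3
So 3^39 ≡ 3^3 (mod 5)
3^3 mod 5 = 2

3^39 ≡ 2 (mod 5)


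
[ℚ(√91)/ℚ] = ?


√91 has minimal polynomial x² - 91 (irreducible over ℚ since 91 is squarefree)

[ℚ(√91)/ℚ] = 2


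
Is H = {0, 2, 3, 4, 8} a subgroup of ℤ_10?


Subgroup test for H = {0, 2, 3, 4, 8} in (ℤ_10, +):
(1) 0 ∈ H? Yes
(2) Closure: for all a,b ∈ H, (a+b) mod 10 ∈ H? No  [counterexample: 2 + 3 = 5 ∉ H]
(3) Inverses: for all a ∈ H, -a mod 10 ∈ H? No

No, H is not a subgroup of ℤ_10


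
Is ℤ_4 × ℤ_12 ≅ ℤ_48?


Comparing ℤ_4 × ℤ_12 and ℤ_48:
gcd(4,12) = 4 ≠ 1. Max element order in ℤ_4×ℤ_12 is lcm(4,12) = 12 < 48, so it has no element of order 48

No, ℤ_4 × ℤ_12 ≇ ℤ_48


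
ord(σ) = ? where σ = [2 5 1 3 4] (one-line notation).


Cycle decomposition: (1 2 5 4 3)
Cycle lengths: 5
Order = lcm(5) = 5

ord(σ) = 5


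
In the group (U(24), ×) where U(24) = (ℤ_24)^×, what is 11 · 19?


Operation: multiplication mod 24
11 · 19 = (a × b) mod 24 with a = 11, b = 19

11 · 19 = 17


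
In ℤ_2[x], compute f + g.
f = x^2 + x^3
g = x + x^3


Add coefficients mod 2:
x^0: 0 + 0 = 0 (mod 2)
x^1: 0 + 1 = 1 (mod 2)
x^2: 1 + 0 = 1 (mod 2)
x^3: 1 + 1 = 0 (mod 2)
Result: x + x^2

f + g = x + x^2


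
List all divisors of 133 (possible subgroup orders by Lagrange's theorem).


Lagrange's theorem: |H| divides |G|
|G| = 133
Divisors of 133: 1, 7, 19, 133

Possible subgroup orders: {1, 7, 19, 133}


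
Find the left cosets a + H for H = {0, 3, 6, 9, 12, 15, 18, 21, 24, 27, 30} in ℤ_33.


H = {0, 3, 6, 9, 12, 15, 18, 21, 24, 27, 30}, |H| = 11
Number of cosets = |G|/|H| = 33/11 = 3
0 + H = {0, 3, 6, 9, 12, 15, 18, 21, 24, 27, 30}
1 + H = {1, 4, 7, 10, 13, 16, 19, 22, 25, 28, 31}
2 + H = {2, 5, 8, 11, 14, 17, 20, 23, 26, 29, 32}

Cosets: 0+H={0,3,6,9,12,15,18,21,24,27,30}; 1+H={1,4,7,10,13,16,19,22,25,28,31}; 2+H={2,5,8,11,14,17,20,23,26,29,32}


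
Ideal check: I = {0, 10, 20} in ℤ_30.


Check ideal conditions for I = {0, 10, 20} in ℤ_30:
(1) I is an additive subgroup? Yes
(2) For r ∈ ℤ_30 and a ∈ I: r·a ∈ I? Yes

Yes, I is an ideal of ℤ_30


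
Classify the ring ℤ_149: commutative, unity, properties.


ℤ_149 is a commutative ring with unity 1; 149 is prime, so ℤ_149 is a field (hence an integral domain)
Commutative: Yes
Integral domain: Yes
Has unity: Yes

ℤ_149: Commutative=Yes, Unity=Yes


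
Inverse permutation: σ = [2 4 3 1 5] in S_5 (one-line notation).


To find σ⁻¹, swap domain and range:
σ(1) = 2 → σ⁻¹(2) = 1
σ(2) = 4 → σ⁻¹(4) = 2
σ(3) = 3 → σ⁻¹(3) = 3
σ(4) = 1 → σ⁻¹(1) = 4
σ(5) = 5 → σ⁻¹(5) = 5

σ⁻¹ = [4 1 3 2 5]


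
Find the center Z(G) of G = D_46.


Z(G) = {g ∈ G | gx = xg for all x ∈ G}
For even n, Z(D_n) = {e, r^(n/2)}: the 180° rotation r^23 commutes with every reflection and rotation

Z(D_46) = {e, r^23}


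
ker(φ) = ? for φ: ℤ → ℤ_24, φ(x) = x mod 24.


Kernel = preimage of identity
ker(φ) = {x ∈ ℤ : x ≡ 0 (mod 24)} = 24ℤ = {0, ±24, ±48, ...}

ker(φ) = 24ℤ


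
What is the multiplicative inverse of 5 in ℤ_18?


Use the extended Euclidean algorithm to write 1 = 5·s + 18·t; then s mod 18 is the inverse.
Euclidean algorithm:
  5 = 0·18 + 5
  18 = 3·5 + 3
  5 = 1·3 + 2
  3 = 1·2 + 1
  2 = 2·1 + 0
gcd(5,18) = 1
Back-substitution gives: 5·(-7) + 18·(2) = 1
So 5⁻¹ ≡ -7 ≡ 11 (mod 18)
Check: 5 × 11 = 55 ≡ 1 (mod 18) ✓

5⁻¹ ≡ 11 (mod 18)


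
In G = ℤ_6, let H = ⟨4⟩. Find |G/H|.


|⟨4⟩| = n / gcd(4, 6) = 6 / 2 = 3
H is normal (ℤ_6 is abelian).
|G/H| = |G| / |H| = 6 / 3 = 2

|G/H| = 2


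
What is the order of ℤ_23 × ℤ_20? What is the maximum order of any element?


|ℤ_23 × ℤ_20| = 23 × 20 = 460
Max element order = lcm(23,20) = 460
Cyclic? Yes (gcd=1)

|ℤ_23×ℤ_20| = 460, max element order = 460


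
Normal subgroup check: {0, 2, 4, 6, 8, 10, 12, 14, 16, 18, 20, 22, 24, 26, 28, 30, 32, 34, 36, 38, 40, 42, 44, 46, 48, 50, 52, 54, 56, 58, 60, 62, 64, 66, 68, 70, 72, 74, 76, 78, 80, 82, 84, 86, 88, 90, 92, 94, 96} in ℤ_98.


H = {0, 2, 4, 6, 8, 10, 12, 14, 16, 18, 20, 22, 24, 26, 28, 30, 32, 34, 36, 38, 40, 42, 44, 46, 48, 50, 52, 54, 56, 58, 60, 62, 64, 66, 68, 70, 72, 74, 76, 78, 80, 82, 84, 86, 88, 90, 92, 94, 96} in ℤ_98
ℤ_98 is abelian; every subgroup of an abelian group is normal

Yes, normal subgroup


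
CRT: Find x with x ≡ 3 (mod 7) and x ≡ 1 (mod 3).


m₁ = 7, m₂ = 3, gcd = 1, so CRT applies. M = m₁·m₂ = 21
Let M₁ = M/m₁ = 3, M₂ = M/m₂ = 7
Find y₁ ≡ M₁⁻¹ (mod m₁): 3⁻¹ ≡ 5 (mod 7)
Find y₂ ≡ M₂⁻¹ (mod m₂): 7⁻¹ ≡ 1 (mod 3)
x = a₁·M₁·y₁ + a₂·M₂·y₂ = 3·3·5 + 1·7·1 = 52
Reduce mod 21: x ≡ 10
Check: 10 mod 7 = 3 ✓, 10 mod 3 = 1 ✓

x ≡ 10 (mod 21)


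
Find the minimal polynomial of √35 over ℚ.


√35 satisfies x² - 35 = 0, irreducible over ℚ since 35 is squarefree

Minimal polynomial: x² - 35


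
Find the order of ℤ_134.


ℤ_n has n elements.

|ℤ_134| = 134


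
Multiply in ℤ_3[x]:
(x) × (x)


Expand and collect like terms; reduce coefficients mod 3:
x^0: 0·0 = 0 ≡ 0 (mod 3)
x^1: 0·1 + 1·0 = 0 ≡ 0 (mod 3)
x^2: 1·1 = 1 ≡ 1 (mod 3)
Result: x^2

f · g = x^2


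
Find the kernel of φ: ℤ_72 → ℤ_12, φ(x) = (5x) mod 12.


Kernel = preimage of identity
ker(φ) = {x ∈ ℤ_72 : 5x ≡ 0 (mod 12)}. Since 12 | 72, φ is well-defined. The kernel is the cyclic subgroup ⟨12⟩ of ℤ_72 (order 6), i.e. {0, 12, 24, 36, 48, 60}

ker(φ) = {0, 12, 24, 36, 48, 60}


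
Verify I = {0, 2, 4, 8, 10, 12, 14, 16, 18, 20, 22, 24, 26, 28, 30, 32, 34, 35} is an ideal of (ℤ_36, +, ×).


Check ideal conditions for I = {0, 2, 4, 8, 10, 12, 14, 16, 18, 20, 22, 24, 26, 28, 30, 32, 34, 35} in ℤ_36:
(1) I is an additive subgroup? No
(2) For r ∈ ℤ_36 and a ∈ I: r·a ∈ I? No  [counterexample: r=3, a=2, r·a mod 36 = 6 ∉ I]

No, I is not an ideal of ℤ_36


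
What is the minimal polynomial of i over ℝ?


i satisfies x² + 1 = 0, irreducible over ℝ

Minimal polynomial: x² + 1


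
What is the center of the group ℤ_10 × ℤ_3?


Z(G) = {g ∈ G | gx = xg for all x ∈ G}
Direct product of abelian groups is abelian, so Z(G) = G

Z(ℤ_10 × ℤ_3) = ℤ_10 × ℤ_3


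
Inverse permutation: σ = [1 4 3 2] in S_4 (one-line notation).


To find σ⁻¹, swap domain and range:
σ(1) = 1 → σ⁻¹(1) = 1
σ(2) = 4 → σ⁻¹(4) = 2
σ(3) = 3 → σ⁻¹(3) = 3
σ(4) = 2 → σ⁻¹(2) = 4

σ⁻¹ = [1 4 3 2]


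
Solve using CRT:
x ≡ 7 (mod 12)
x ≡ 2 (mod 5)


m₁ = 12, m₂ = 5, gcd = 1, so CRT applies. M = m₁·m₂ = 60
Let M₁ = M/m₁ = 5, M₂ = M/m₂ = 12
Find y₁ ≡ M₁⁻¹ (mod m₁): 5⁻¹ ≡ 5 (mod 12)
Find y₂ ≡ M₂⁻¹ (mod m₂): 12⁻¹ ≡ 3 (mod 5)
x = a₁·M₁·y₁ + a₂·M₂·y₂ = 7·5·5 + 2·12·3 = 247
Reduce mod 60: x ≡ 7
Check: 7 mod 12 = 7 ✓, 7 mod 5 = 2 ✓

x ≡ 7 (mod 60)


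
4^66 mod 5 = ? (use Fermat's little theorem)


Fermat's little theorem: if p is prime and gcd(a,p)=1, then a^(p-1) ≡ 1 (mod p)
p = 5 is prime, gcd(4,5) = 1
Reduce exponent: 66 mod 4 = 2
So 4^66 ≡ 4^2 (mod 5)
4^2 mod 5 = 1

4^66 ≡ 1 (mod 5)


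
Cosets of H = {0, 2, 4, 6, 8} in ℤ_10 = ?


H = {0, 2, 4, 6, 8}, |H| = 5
Number of cosets = |G|/|H| = 10/5 = 2
0 + H = {0, 2, 4, 6, 8}
1 + H = {1, 3, 5, 7, 9}

Cosets: 0+H={0,2,4,6,8}; 1+H={1,3,5,7,9}


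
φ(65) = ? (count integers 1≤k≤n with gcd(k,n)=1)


Factor n: 65 = 5 × 13
φ(n) = n · ∏(1 - 1/p) over distinct primes p | n
φ(65) = 65 · (1 - 1/5) · (1 - 1/13) = 48

φ(65) = 48


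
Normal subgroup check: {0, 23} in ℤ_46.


H = {0, 23} in ℤ_46
ℤ_46 is abelian; every subgroup of an abelian group is normal

Yes, normal subgroup


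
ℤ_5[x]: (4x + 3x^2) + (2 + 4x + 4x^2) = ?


Add coefficients mod 5:
x^0: 0 + 2 = 2 (mod 5)
x^1: 4 + 4 = 3 (mod 5)
x^2: 3 + 4 = 2 (mod 5)
Result: 2 + 3x + 2x^2

f + g = 2 + 3x + 2x^2


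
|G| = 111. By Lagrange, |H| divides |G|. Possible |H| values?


Lagrange's theorem: |H| divides |G|
|G| = 111
Divisors of 111: 1, 3, 37, 111

Possible subgroup orders: {1, 3, 37, 111}


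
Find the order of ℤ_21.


ℤ_n has n elements.

|ℤ_21| = 21


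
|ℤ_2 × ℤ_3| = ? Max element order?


|ℤ_2 × ℤ_3| = 2 × 3 = 6
Max element order = lcm(2,3) = 6
Cyclic? Yes (gcd=1)

|ℤ_2×ℤ_3| = 6, max element order = 6


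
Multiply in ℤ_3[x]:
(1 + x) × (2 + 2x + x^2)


Expand and collect like terms; reduce coefficients mod 3:
x^0: 1·2 = 2 ≡ 2 (mod 3)
x^1: 1·2 + 1·2 = 4 ≡ 1 (mod 3)
x^2: 1·1 + 1·2 = 3 ≡ 0 (mod 3)
x^3: 1·1 = 1 ≡ 1 (mod 3)
Result: 2 + x + x^3

f · g = 2 + x + x^3


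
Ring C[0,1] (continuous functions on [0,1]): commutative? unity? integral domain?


pointwise +,× is commutative with unity (constant 1); but bump functions with disjoint support multiply to 0 — zero divisors, so not an integral domain
Commutative: Yes
Integral domain: No
Has unity: Yes

C[0,1] (continuous functions on [0,1]): Commutative=Yes, Unity=Yes


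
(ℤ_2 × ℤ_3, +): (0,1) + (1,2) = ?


Operation: componentwise addition mod (2, 3)
(0,1) + (1,2) = ((a₁+b₁) mod 2, (a₂+b₂) mod 3) with a = (0,1), b = (1,2)

(0,1) + (1,2) = (1,0)


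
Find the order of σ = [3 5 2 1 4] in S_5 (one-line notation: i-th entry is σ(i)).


Cycle decomposition: (1 3 2 5 4)
Cycle lengths: 5
Order = lcm(5) = 5

ord(σ) = 5


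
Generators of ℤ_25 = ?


g generates ℤ_n iff gcd(g,n) = 1
Prime factors of 25: 5
Generators are g ∈ {1,...,24} not divisible by any of these primes.
Generators: {1, 2, 3, 4, 6, 7, 8, 9, 11, 12, 13, 14, 16, 17, 18, 19, 21, 22, 23, 24}
Number of generators = φ(25) = 20

Generators of ℤ_25 = {1, 2, 3, 4, 6, 7, 8, 9, 11, 12, 13, 14, 16, 17, 18, 19, 21, 22, 23, 24}


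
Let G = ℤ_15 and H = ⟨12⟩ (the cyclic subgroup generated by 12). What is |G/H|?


|⟨12⟩| = n / gcd(12, 15) = 15 / 3 = 5
H is normal (ℤ_15 is abelian).
|G/H| = |G| / |H| = 15 / 5 = 3

|G/H| = 3


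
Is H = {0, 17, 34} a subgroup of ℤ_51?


Subgroup test for H = {0, 17, 34} in (ℤ_51, +):
(1) 0 ∈ H? Yes
(2) Closure: for all a,b ∈ H, (a+b) mod 51 ∈ H? Yes
(3) Inverses: for all a ∈ H, -a mod 51 ∈ H? Yes

Yes, H is a subgroup of ℤ_51


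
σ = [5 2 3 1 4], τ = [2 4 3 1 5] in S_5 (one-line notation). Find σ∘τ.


σ∘τ: apply τ first, then σ
1 →τ 2 →σ 2
2 →τ 4 →σ 1
3 →τ 3 →σ 3
4 →τ 1 →σ 5
5 →τ 5 →σ 4

σ∘τ = [2 1 3 5 4]


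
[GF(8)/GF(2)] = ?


GF(8) = GF(2^3), so the extension degree is 3

[GF(8)/GF(2)] = 3


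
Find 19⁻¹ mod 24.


Use the extended Euclidean algorithm to write 1 = 19·s + 24·t; then s mod 24 is the inverse.
Euclidean algorithm:
  19 = 0·24 + 19
  24 = 1·19 + 5
  19 = 3·5 + 4
  5 = 1·4 + 1
  4 = 4·1 + 0
gcd(19,24) = 1
Back-substitution gives: 19·(-5) + 24·(4) = 1
So 19⁻¹ ≡ -5 ≡ 19 (mod 24)
Check: 19 × 19 = 361 ≡ 1 (mod 24) ✓

19⁻¹ ≡ 19 (mod 24)


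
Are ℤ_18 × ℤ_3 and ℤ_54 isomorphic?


Comparing ℤ_18 × ℤ_3 and ℤ_54:
gcd(18,3) = 3 ≠ 1. Max element order in ℤ_18×ℤ_3 is lcm(18,3) = 18 < 54, so it has no element of order 54

No, ℤ_18 × ℤ_3 ≇ ℤ_54


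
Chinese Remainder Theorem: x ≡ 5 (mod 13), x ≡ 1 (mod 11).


m₁ = 13, m₂ = 11, gcd = 1, so CRT applies. M = m₁·m₂ = 143
Let M₁ = M/m₁ = 11, M₂ = M/m₂ = 13
Find y₁ ≡ M₁⁻¹ (mod m₁): 11⁻¹ ≡ 6 (mod 13)
Find y₂ ≡ M₂⁻¹ (mod m₂): 13⁻¹ ≡ 6 (mod 11)
x = a₁·M₁·y₁ + a₂·M₂·y₂ = 5·11·6 + 1·13·6 = 408
Reduce mod 143: x ≡ 122
Check: 122 mod 13 = 5 ✓, 122 mod 11 = 1 ✓

x ≡ 122 (mod 143)


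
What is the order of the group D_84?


|D_n| = 2n (n rotations and n reflections)
|D_84| = 2×84 = 168

|D_84| = 168


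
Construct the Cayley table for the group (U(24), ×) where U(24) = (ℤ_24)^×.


Elements: {1, 5, 7, 11, 13, 17, 19, 23}
Operation: multiplication mod 24
Entry (a, b) = (a × b) mod 24

Cayley table:
   |  1 |  5 |  7 | 11 | 13 | 17 | 19 | 23
 1 |  1 |  5 |  7 | 11 | 13 | 17 | 19 | 23
 5 |  5 |  1 | 11 |  7 | 17 | 13 | 23 | 19
 7 |  7 | 11 |  1 |  5 | 19 | 23 | 13 | 17
11 | 11 |  7 |  5 |  1 | 23 | 19 | 17 | 13
13 | 13 | 17 | 19 | 23 |  1 |  5 |  7 | 11
17 | 17 | 13 | 23 | 19 |  5 |  1 | 11 |  7
19 | 19 | 23 | 13 | 17 |  7 | 11 |  1 |  5
23 | 23 | 19 | 17 | 13 | 11 |  7 |  5 |  1


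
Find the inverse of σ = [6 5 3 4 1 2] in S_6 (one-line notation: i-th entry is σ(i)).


To find σ⁻¹, swap domain and range:
σ(1) = 6 → σ⁻¹(6) = 1
σ(2) = 5 → σ⁻¹(5) = 2
σ(3) = 3 → σ⁻¹(3) = 3
σ(4) = 4 → σ⁻¹(4) = 4
σ(5) = 1 → σ⁻¹(1) = 5
σ(6) = 2 → σ⁻¹(2) = 6

σ⁻¹ = [5 6 3 4 2 1]


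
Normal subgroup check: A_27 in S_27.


H = A_27 in S_27
A_27 has index 2 in S_27, and every subgroup of index 2 is normal

Yes, normal subgroup


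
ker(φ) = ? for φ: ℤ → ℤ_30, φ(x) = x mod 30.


Kernel = preimage of identity
ker(φ) = {x ∈ ℤ : x ≡ 0 (mod 30)} = 30ℤ = {0, ±30, ±60, ...}

ker(φ) = 30ℤ


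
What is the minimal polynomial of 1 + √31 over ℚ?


Let α = 1 + √31. Then α - 1 = √31, so (α - 1)² = 31, giving α² - 2α - 30 = 0. Degree 2 and α ∉ ℚ, so this is the minimal polynomial.

Minimal polynomial: x² - 2x - 30


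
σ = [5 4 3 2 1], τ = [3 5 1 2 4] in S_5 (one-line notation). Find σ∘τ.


σ∘τ: apply τ first, then σ
1 →τ 3 →σ 3
2 →τ 5 →σ 1
3 →τ 1 →σ 5
4 →τ 2 →σ 4
5 →τ 4 →σ 2

σ∘τ = [3 1 5 4 2]


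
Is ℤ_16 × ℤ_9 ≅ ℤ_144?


Comparing ℤ_16 × ℤ_9 and ℤ_144:
gcd(16,9) = 1, so ℤ_16 × ℤ_9 ≅ ℤ_144 (CRT)

Yes, ℤ_16 × ℤ_9 ≅ ℤ_144


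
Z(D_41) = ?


Z(G) = {g ∈ G | gx = xg for all x ∈ G}
For odd n, Z(D_n) = {e}: no nontrivial rotation commutes with all reflections

Z(D_41) = {e}


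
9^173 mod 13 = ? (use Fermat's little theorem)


Fermat's little theorem: if p is prime and gcd(a,p)=1, then a^(p-1) ≡ 1 (mod p)
p = 13 is prime, gcd(9,13) = 1
Reduce exponent: 173 mod 12 = 5
So 9^173 ≡ 9^5 (mod 13)
9^5 mod 13 = 3

9^173 ≡ 3 (mod 13)


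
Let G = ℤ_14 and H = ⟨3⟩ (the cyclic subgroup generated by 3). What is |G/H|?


|⟨3⟩| = n / gcd(3, 14) = 14 / 1 = 14
H is normal (ℤ_14 is abelian).
|G/H| = |G| / |H| = 14 / 14 = 1

|G/H| = 1


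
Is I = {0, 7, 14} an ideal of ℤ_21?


Check ideal conditions for I = {0, 7, 14} in ℤ_21:
(1) I is an additive subgroup? Yes
(2) For r ∈ ℤ_21 and a ∈ I: r·a ∈ I? Yes

Yes, I is an ideal of ℤ_21


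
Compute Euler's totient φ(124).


Factor n: 124 = 2^2 × 31
φ(n) = n · ∏(1 - 1/p) over distinct primes p | n
φ(124) = 124 · (1 - 1/2) · (1 - 1/31) = 60

φ(124) = 60


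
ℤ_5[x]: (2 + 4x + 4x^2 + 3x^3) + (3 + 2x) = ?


Add coefficients mod 5:
x^0: 2 + 3 = 0 (mod 5)
x^1: 4 + 2 = 1 (mod 5)
x^2: 4 + 0 = 4 (mod 5)
x^3: 3 + 0 = 3 (mod 5)
Result: x + 4x^2 + 3x^3

f + g = x + 4x^2 + 3x^3


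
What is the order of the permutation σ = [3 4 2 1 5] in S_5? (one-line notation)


Cycle decomposition: (1 3 2 4)
Cycle lengths: 4
Order = lcm(4) = 4

ord(σ) = 4


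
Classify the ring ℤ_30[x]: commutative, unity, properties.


ℤ_30 has zero divisors (2·15 ≡ 0), and these lift to constant zero divisors in ℤ_30[x]; so not an integral domain
Commutative: Yes
Integral domain: No
Has unity: Yes

ℤ_30[x]: Commutative=Yes, Unity=Yes


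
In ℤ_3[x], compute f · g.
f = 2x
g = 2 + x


Expand and collect like terms; reduce coefficients mod 3:
x^0: 0·2 = 0 ≡ 0 (mod 3)
x^1: 0·1 + 2·2 = 4 ≡ 1 (mod 3)
x^2: 2·1 = 2 ≡ 2 (mod 3)
Result: x + 2x^2

f · g = x + 2x^2


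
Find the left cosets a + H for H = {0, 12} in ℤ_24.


H = {0, 12}, |H| = 2
Number of cosets = |G|/|H| = 24/2 = 12
0 + H = {0, 12}
1 + H = {1, 13}
2 + H = {2, 14}
3 + H = {3, 15}
4 + H = {4, 16}
5 + H = {5, 17}
6 + H = {6, 18}
7 + H = {7, 19}
8 + H = {8, 20}
9 + H = {9, 21}
10 + H = {10, 22}
11 + H = {11, 23}

Cosets: 0+H={0,12}; 1+H={1,13}; 2+H={2,14}; 3+H={3,15}; 4+H={4,16}; 5+H={5,17}; 6+H={6,18}; 7+H={7,19}; 8+H={8,20}; 9+H={9,21}; 10+H={10,22}; 11+H={11,23}


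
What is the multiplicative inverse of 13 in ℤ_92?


Use the extended Euclidean algorithm to write 1 = 13·s + 92·t; then s mod 92 is the inverse.
Euclidean algorithm:
  13 = 0·92 + 13
  92 = 7·13 + 1
  13 = 13·1 + 0
gcd(13,92) = 1
Back-substitution gives: 13·(-7) + 92·(1) = 1
So 13⁻¹ ≡ -7 ≡ 85 (mod 92)
Check: 13 × 85 = 1105 ≡ 1 (mod 92) ✓

13⁻¹ ≡ 85 (mod 92)


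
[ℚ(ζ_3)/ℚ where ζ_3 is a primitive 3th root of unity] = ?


[ℚ(ζ_n):ℚ] = deg Φ_n(x) = φ(n). Here φ(3) = 2

[ℚ(ζ_3)/ℚ where ζ_3 is a primitive 3th root of unity] = 2


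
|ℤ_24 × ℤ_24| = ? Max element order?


|ℤ_24 × ℤ_24| = 24 × 24 = 576
Max element order = lcm(24,24) = 24
Cyclic? No (gcd=24)

|ℤ_24×ℤ_24| = 576, max element order = 24


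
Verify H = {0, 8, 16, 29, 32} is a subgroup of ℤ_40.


Subgroup test for H = {0, 8, 16, 29, 32} in (ℤ_40, +):
(1) 0 ∈ H? Yes
(2) Closure: for all a,b ∈ H, (a+b) mod 40 ∈ H? No  [counterexample: 8 + 16 = 24 ∉ H]
(3) Inverses: for all a ∈ H, -a mod 40 ∈ H? No

No, H is not a subgroup of ℤ_40


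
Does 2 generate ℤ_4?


g generates ℤ_n iff gcd(g, n) = 1
gcd(2, 4) = 2
Since gcd = 2 ≠ 1, ⟨2⟩ has order 2 < 4, so 2 is not a generator.

No, 2 does not generate ℤ_4


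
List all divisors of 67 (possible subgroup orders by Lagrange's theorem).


Lagrange's theorem: |H| divides |G|
|G| = 67
Divisors of 67: 1, 67

Possible subgroup orders: {1, 67}


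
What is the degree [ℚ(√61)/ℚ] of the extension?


√61 has minimal polynomial x² - 61 (irreducible over ℚ since 61 is squarefree)

[ℚ(√61)/ℚ] = 2


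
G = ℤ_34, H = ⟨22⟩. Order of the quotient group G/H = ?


|⟨22⟩| = n / gcd(22, 34) = 34 / 2 = 17
H is normal (ℤ_34 is abelian).
|G/H| = |G| / |H| = 34 / 17 = 2

|G/H| = 2


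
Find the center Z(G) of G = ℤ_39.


Z(G) = {g ∈ G | gx = xg for all x ∈ G}
ℤ_39 is abelian, so Z(G) = G

Z(ℤ_39) = ℤ_39


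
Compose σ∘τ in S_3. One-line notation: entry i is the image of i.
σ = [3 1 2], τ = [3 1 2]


σ∘τ: apply τ first, then σ
1 →τ 3 →σ 2
2 →τ 1 →σ 3
3 →τ 2 →σ 1

σ∘τ = [2 3 1]


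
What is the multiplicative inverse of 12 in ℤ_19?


Use the extended Euclidean algorithm to write 1 = 12·s + 19·t; then s mod 19 is the inverse.
Euclidean algorithm:
  12 = 0·19 + 12
  19 = 1·12 + 7
  12 = 1·7 + 5
  7 = 1·5 + 2
  5 = 2·2 + 1
  2 = 2·1 + 0
gcd(12,19) = 1
Back-substitution gives: 12·(8) + 19·(-5) = 1
So 12⁻¹ ≡ 8 ≡ 8 (mod 19)
Check: 12 × 8 = 96 ≡ 1 (mod 19) ✓

12⁻¹ ≡ 8 (mod 19)


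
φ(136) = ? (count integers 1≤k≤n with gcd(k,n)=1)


Factor n: 136 = 2^3 × 17
φ(n) = n · ∏(1 - 1/p) over distinct primes p | n
φ(136) = 136 · (1 - 1/2) · (1 - 1/17) = 64

φ(136) = 64


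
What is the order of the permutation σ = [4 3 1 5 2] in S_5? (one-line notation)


Cycle decomposition: (1 4 5 2 3)
Cycle lengths: 5
Order = lcm(5) = 5

ord(σ) = 5


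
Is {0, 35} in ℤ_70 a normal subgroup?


H = {0, 35} in ℤ_70
ℤ_70 is abelian; every subgroup of an abelian group is normal

Yes, normal subgroup


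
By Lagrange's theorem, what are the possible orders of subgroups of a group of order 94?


Lagrange's theorem: |H| divides |G|
|G| = 94
Divisors of 94: 1, 2, 47, 94

Possible subgroup orders: {1, 2, 47, 94}


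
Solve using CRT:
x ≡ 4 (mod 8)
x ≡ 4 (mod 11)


m₁ = 8, m₂ = 11, gcd = 1, so CRT applies. M = m₁·m₂ = 88
Let M₁ = M/m₁ = 11, M₂ = M/m₂ = 8
Find y₁ ≡ M₁⁻¹ (mod m₁): 11⁻¹ ≡ 3 (mod 8)
Find y₂ ≡ M₂⁻¹ (mod m₂): 8⁻¹ ≡ 7 (mod 11)
x = a₁·M₁·y₁ + a₂·M₂·y₂ = 4·11·3 + 4·8·7 = 356
Reduce mod 88: x ≡ 4
Check: 4 mod 8 = 4 ✓, 4 mod 11 = 4 ✓

x ≡ 4 (mod 88)


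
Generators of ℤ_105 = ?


g generates ℤ_n iff gcd(g,n) = 1
Prime factors of 105: 3, 5, 7
Generators are g ∈ {1,...,104} not divisible by any of these primes.
Generators: {1, 2, 4, 8, 11, 13, 16, 17, 19, 22, 23, 26, 29, 31, 32, 34, 37, 38, 41, 43, 44, 46, 47, 52, 53, 58, 59, 61, 62, 64, 67, 68, 71, 73, 74, 76, 79, 82, 83, 86, 88, 89, 92, 94, 97, 101, 103, 104}
Number of generators = φ(105) = 48

Generators of ℤ_105 = {1, 2, 4, 8, 11, 13, 16, 17, 19, 22, 23, 26, 29, 31, 32, 34, 37, 38, 41, 43, 44, 46, 47, 52, 53, 58, 59, 61, 62, 64, 67, 68, 71, 73, 74, 76, 79, 82, 83, 86, 88, 89, 92, 94, 97, 101, 103, 104}


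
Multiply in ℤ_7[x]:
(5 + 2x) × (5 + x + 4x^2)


Expand and collect like terms; reduce coefficients mod 7:
x^0: 5·5 = 25 ≡ 4 (mod 7)
x^1: 5·1 + 2·5 = 15 ≡ 1 (mod 7)
x^2: 5·4 + 2·1 = 22 ≡ 1 (mod 7)
x^3: 2·4 = 8 ≡ 1 (mod 7)
Result: 4 + x + x^2 + x^3

f · g = 4 + x + x^2 + x^3


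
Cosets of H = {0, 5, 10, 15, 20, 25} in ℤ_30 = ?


H = {0, 5, 10, 15, 20, 25}, |H| = 6
Number of cosets = |G|/|H| = 30/6 = 5
0 + H = {0, 5, 10, 15, 20, 25}
1 + H = {1, 6, 11, 16, 21, 26}
2 + H = {2, 7, 12, 17, 22, 27}
3 + H = {3, 8, 13, 18, 23, 28}
4 + H = {4, 9, 14, 19, 24, 29}

Cosets: 0+H={0,5,10,15,20,25}; 1+H={1,6,11,16,21,26}; 2+H={2,7,12,17,22,27}; 3+H={3,8,13,18,23,28}; 4+H={4,9,14,19,24,29}


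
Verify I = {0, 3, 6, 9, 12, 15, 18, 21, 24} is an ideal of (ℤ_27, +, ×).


Check ideal conditions for I = {0, 3, 6, 9, 12, 15, 18, 21, 24} in ℤ_27:
(1) I is an additive subgroup? Yes
(2) For r ∈ ℤ_27 and a ∈ I: r·a ∈ I? Yes

Yes, I is an ideal of ℤ_27


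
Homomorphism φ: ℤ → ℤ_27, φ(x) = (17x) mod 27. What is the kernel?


Kernel = preimage of identity
ker(φ) = {x ∈ ℤ : 17x ≡ 0 (mod 27)}. gcd(17,27) = 1, so 17x ≡ 0 (mod 27) ⟺ x ≡ 0 (mod 27/1 = 27). Hence ker(φ) = 27ℤ

ker(φ) = 27ℤ


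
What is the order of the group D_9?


|D_n| = 2n (n rotations and n reflections)
|D_9| = 2×9 = 18

|D_9| = 18


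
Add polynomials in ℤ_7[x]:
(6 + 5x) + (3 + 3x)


Add coefficients mod 7:
x^0: 6 + 3 = 2 (mod 7)
x^1: 5 + 3 = 1 (mod 7)
Result: 2 + x

f + g = 2 + x


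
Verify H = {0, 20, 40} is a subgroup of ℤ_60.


Subgroup test for H = {0, 20, 40} in (ℤ_60, +):
(1) 0 ∈ H? Yes
(2) Closure: for all a,b ∈ H, (a+b) mod 60 ∈ H? Yes
(3) Inverses: for all a ∈ H, -a mod 60 ∈ H? Yes

Yes, H is a subgroup of ℤ_60


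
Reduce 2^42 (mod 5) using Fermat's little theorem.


Fermat's little theorem: if p is prime and gcd(a,p)=1, then a^(p-1) ≡ 1 (mod p)
p = 5 is prime, gcd(2,5) = 1
Reduce exponent: 42 mod 4 = 2
So 2^42 ≡ 2^2 (mod 5)
2^2 mod 5 = 4

2^42 ≡ 4 (mod 5)


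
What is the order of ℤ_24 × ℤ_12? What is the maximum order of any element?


|ℤ_24 × ℤ_12| = 24 × 12 = 288
Max element order = lcm(24,12) = 24
Cyclic? No (gcd=12)

|ℤ_24×ℤ_12| = 288, max element order = 24


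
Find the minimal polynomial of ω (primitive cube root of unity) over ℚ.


ω satisfies x² + x + 1 = 0 (the cyclotomic polynomial Φ₃)

Minimal polynomial: x² + x + 1


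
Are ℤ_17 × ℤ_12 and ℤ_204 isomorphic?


Comparing ℤ_17 × ℤ_12 and ℤ_204:
gcd(17,12) = 1, so ℤ_17 × ℤ_12 ≅ ℤ_204 (CRT)

Yes, ℤ_17 × ℤ_12 ≅ ℤ_204


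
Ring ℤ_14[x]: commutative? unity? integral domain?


ℤ_14 has zero divisors (2·7 ≡ 0), and these lift to constant zero divisors in ℤ_14[x]; so not an integral domain
Commutative: Yes
Integral domain: No
Has unity: Yes

ℤ_14[x]: Commutative=Yes, Unity=Yes


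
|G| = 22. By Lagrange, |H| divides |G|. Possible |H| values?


Lagrange's theorem: |H| divides |G|
|G| = 22
Divisors of 22: 1, 2, 11, 22

Possible subgroup orders: {1, 2, 11, 22}


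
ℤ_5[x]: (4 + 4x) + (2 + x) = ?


Add coefficients mod 5:
x^0: 4 + 2 = 1 (mod 5)
x^1: 4 + 1 = 0 (mod 5)
Result: 1

f + g = 1


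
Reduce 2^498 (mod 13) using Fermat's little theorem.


Fermat's little theorem: if p is prime and gcd(a,p)=1, then a^(p-1) ≡ 1 (mod p)
p = 13 is prime, gcd(2,13) = 1
Reduce exponent: 498 mod 12 = 6
So 2^498 ≡ 2^6 (mod 13)
2^6 mod 13 = 12

2^498 ≡ 12 (mod 13)


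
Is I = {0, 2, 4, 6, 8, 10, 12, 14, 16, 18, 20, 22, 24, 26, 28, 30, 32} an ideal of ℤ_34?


Check ideal conditions for I = {0, 2, 4, 6, 8, 10, 12, 14, 16, 18, 20, 22, 24, 26, 28, 30, 32} in ℤ_34:
(1) I is an additive subgroup? Yes
(2) For r ∈ ℤ_34 and a ∈ I: r·a ∈ I? Yes

Yes, I is an ideal of ℤ_34


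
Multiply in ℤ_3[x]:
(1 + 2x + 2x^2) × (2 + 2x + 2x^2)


Expand and collect like terms; reduce coefficients mod 3:
x^0: 1·2 = 2 ≡ 2 (mod 3)
x^1: 1·2 + 2·2 = 6 ≡ 0 (mod 3)
x^2: 1·2 + 2·2 + 2·2 = 10 ≡ 1 (mod 3)
x^3: 2·2 + 2·2 = 8 ≡ 2 (mod 3)
x^4: 2·2 = 4 ≡ 1 (mod 3)
Result: 2 + x^2 + 2x^3 + x^4

f · g = 2 + x^2 + 2x^3 + x^4
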